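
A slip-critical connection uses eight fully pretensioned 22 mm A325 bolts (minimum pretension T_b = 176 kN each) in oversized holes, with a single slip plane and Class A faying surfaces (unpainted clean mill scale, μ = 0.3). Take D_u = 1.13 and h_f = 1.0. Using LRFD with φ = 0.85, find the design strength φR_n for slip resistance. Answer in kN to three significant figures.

R_n = μ · D_u · h_f · T_b · n_s · n_b = 0.3 × 1.13 × 1.0 × 176 × 1 × 8 = 477.3 kN.
Design strength φR_n = 0.85 × 477.3 = 406 kN.

406 kN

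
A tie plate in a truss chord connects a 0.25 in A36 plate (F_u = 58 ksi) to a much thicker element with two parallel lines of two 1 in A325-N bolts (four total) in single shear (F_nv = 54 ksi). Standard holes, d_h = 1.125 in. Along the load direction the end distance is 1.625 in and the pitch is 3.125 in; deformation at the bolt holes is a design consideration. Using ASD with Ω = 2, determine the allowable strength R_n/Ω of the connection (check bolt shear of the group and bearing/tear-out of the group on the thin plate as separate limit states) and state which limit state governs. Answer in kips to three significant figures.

Bolt shear: A_b = π·1²/4 = 0.7854 in²; R_n = 54 × 0.7854 × 4 × 1 = 169.6 kips → 169.6 / 2 = 84.8 kips.
Bearing (1.2 l_c t F_u ≤ 2.4 d t F_u): upper limit = 2.4·1·0.25·58 = 34.8 kips.
  Edge l_c = 1.625 − 1.125/2 = 1.062 → r_n = 18.49 kips; interior l_c = 3.125 − 1.125 = 2 → r_n = 34.8 kips.
  R_n,bearing = 2·18.49 + 2·34.8 = 106.6 kips → 106.6 / 2 = 53.3 kips.
Bearing governs: 53.3 kips.

53.3 kips (bearing governs)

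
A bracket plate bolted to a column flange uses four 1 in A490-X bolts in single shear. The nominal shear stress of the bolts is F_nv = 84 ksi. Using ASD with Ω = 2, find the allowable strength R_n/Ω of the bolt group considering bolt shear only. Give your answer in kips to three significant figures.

132 kips

A_b = π × 1² / 4 = 0.7854 in².
R_n = F_nv · A_b · n · n_s = 84 × 0.7854 × 4 × 1 = 263.9 kips.
Allowable strength R_n/Ω = 263.9 / 2 = 132 kips.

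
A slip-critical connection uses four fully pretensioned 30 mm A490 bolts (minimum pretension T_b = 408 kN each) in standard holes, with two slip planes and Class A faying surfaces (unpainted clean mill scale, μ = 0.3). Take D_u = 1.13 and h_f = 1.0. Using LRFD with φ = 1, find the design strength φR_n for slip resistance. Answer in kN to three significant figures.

1110 kN

R_n = μ · D_u · h_f · T_b · n_s · n_b = 0.3 × 1.13 × 1.0 × 408 × 2 × 4 = 1106 kN.
Design strength φR_n = 1 × 1106 = 1110 kN.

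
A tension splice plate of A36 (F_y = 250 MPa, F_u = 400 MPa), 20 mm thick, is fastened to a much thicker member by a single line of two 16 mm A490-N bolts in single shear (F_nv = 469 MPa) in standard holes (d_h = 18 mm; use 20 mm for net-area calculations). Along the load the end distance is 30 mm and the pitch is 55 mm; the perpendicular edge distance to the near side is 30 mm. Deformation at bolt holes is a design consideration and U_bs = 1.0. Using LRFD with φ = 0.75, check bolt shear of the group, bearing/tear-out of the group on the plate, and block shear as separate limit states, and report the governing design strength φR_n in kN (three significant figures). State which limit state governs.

141 kN (bolt shear governs)

Bolt shear: A_b = π·16²/4 = 201.1 mm²; R_n = 469 × 201.1 × 2 × 1 / 1000 = 188.6 kN → 0.75 × 188.6 = 141 kN.
Bearing: edge l_c = 21, r_n = 201.6 kN; interior l_c = 37, r_n = 307.2 kN; R_n = 201.6 + 1·307.2 = 508.8 kN → 382 kN.
Block shear: A_gv = 1700, A_nv = 1100, A_nt = 400 mm²; R_n = min(0.6F_uA_nv, 0.6F_yA_gv) + U_bs·F_u·A_nt = 415 kN → 311 kN.
Bolt shear governs: 141 kN.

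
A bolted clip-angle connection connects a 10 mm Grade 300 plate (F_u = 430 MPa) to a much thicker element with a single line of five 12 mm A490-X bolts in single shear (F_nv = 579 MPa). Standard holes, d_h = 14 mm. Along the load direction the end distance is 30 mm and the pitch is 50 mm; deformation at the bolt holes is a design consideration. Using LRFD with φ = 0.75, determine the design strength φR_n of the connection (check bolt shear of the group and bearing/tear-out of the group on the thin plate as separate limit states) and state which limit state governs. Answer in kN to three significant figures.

Bolt shear: A_b = π·12²/4 = 113.1 mm²; R_n = 579 × 113.1 × 5 × 1 / 1000 = 327.4 kN → 0.75 × 327.4 = 246 kN.
Bearing (1.2 l_c t F_u ≤ 2.4 d t F_u): upper limit = 2.4·12·10·430 / 1000 = 123.8 kN.
  Edge l_c = 30 − 14/2 = 23 → r_n = 118.7 kN; interior l_c = 50 − 14 = 36 → r_n = 123.8 kN.
  R_n,bearing = 1·118.7 + 4·123.8 = 614 kN → 0.75 × 614 = 461 kN.
Bolt shear governs: 246 kN.

246 kN (bolt shear governs)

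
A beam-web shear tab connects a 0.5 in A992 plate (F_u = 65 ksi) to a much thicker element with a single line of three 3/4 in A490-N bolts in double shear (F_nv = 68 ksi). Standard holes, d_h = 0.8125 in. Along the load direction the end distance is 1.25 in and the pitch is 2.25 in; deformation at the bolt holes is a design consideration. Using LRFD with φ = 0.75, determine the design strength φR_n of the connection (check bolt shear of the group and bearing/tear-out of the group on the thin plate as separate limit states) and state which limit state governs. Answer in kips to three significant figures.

Bolt shear: A_b = π·0.75²/4 = 0.4418 in²; R_n = 68 × 0.4418 × 3 × 2 = 180.2 kips → 0.75 × 180.2 = 135 kips.
Bearing (1.2 l_c t F_u ≤ 2.4 d t F_u): upper limit = 2.4·0.75·0.5·65 = 58.5 kips.
  Edge l_c = 1.25 − 0.8125/2 = 0.8438 → r_n = 32.91 kips; interior l_c = 2.25 − 0.8125 = 1.438 → r_n = 56.06 kips.
  R_n,bearing = 1·32.91 + 2·56.06 = 145 kips → 0.75 × 145 = 109 kips.
Bearing governs: 109 kips.

109 kips (bearing governs)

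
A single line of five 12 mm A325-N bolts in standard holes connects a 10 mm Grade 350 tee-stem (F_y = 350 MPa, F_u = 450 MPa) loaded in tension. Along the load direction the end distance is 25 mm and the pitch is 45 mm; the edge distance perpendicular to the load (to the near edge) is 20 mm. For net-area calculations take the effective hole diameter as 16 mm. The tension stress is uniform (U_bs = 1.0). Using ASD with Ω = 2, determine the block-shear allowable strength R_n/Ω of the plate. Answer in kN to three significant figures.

Shear plane L_v = 25 + 4·45 = 205 mm; A_gv = 205 × 10 = 2050 mm².
A_nv = (205 − 4.5·16) × 10 = 1330 mm².
A_nt = (20 − 0.5·16) × 10 = 120 mm².
0.6 F_u A_nv = 359.1 kN; 0.6 F_y A_gv = 430.5 kN → shear rupture governs the shear term.
R_n = 359.1 + 1.0 × 450 × 120 / 1000 = 413.1 kN.
Allowable strength R_n/Ω = 413.1 / 2 = 207 kN.

207 kN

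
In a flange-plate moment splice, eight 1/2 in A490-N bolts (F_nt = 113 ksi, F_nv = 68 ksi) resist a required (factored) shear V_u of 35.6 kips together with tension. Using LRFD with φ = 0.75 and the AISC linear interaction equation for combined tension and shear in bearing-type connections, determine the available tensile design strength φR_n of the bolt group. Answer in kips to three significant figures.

114 kips

A_b = π·0.5²/4 = 0.1963 in²; f_rv = 35.6 / (8 × 0.1963) = 22.66 ksi.
F'_nt = 1.3 F_nt − (F_nt / φF_nv) f_rv = 1.3·113 − (113/(0.75·68))·22.66 = 96.68 ksi, capped at F_nt → F'_nt = 96.68 ksi.
R_n = F'_nt · A_b · n = 96.68 × 0.1963 × 8 = 151.9 kips.
Design strength φR_n = 0.75 × 151.9 = 114 kips.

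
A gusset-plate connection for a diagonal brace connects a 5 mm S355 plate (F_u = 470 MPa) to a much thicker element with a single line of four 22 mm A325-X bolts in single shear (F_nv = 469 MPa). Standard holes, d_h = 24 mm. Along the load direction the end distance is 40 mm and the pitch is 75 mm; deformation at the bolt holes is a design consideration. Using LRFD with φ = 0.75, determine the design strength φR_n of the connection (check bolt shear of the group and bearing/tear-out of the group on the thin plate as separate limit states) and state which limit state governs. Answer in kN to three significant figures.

338 kN (bearing governs)

Bolt shear: A_b = π·22²/4 = 380.1 mm²; R_n = 469 × 380.1 × 4 × 1 / 1000 = 713.1 kN → 0.75 × 713.1 = 535 kN.
Bearing (1.2 l_c t F_u ≤ 2.4 d t F_u): upper limit = 2.4·22·5·470 / 1000 = 124.1 kN.
  Edge l_c = 40 − 24/2 = 28 → r_n = 78.96 kN; interior l_c = 75 − 24 = 51 → r_n = 124.1 kN.
  R_n,bearing = 1·78.96 + 3·124.1 = 451.2 kN → 0.75 × 451.2 = 338 kN.
Bearing governs: 338 kN.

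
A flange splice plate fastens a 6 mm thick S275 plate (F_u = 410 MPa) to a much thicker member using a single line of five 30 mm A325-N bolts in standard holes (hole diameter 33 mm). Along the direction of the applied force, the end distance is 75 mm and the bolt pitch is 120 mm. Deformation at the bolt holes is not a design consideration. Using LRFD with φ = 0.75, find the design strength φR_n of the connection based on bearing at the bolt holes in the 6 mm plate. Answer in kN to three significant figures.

Per bolt r_n = 1.5 l_c t F_u ≤ 3.0 d t F_u; upper limit = 3.0 × 30 × 6 × 410 / 1000 = 221.4 kN.
Edge bolt: l_c = 75 − 33/2 = 58.5 mm → 1.5 × 58.5 × 6 × 410 / 1000 = 215.9 → r_n = 215.9 kN.
Interior bolts: l_c = 120 − 33 = 87 mm → 1.5 × 87 × 6 × 410 / 1000 = 321 → r_n = 221.4 kN.
R_n = 1 × 215.9 + 4 × 221.4 = 1101 kN.
Design strength φR_n = 0.75 × 1101 = 826 kN.

826 kN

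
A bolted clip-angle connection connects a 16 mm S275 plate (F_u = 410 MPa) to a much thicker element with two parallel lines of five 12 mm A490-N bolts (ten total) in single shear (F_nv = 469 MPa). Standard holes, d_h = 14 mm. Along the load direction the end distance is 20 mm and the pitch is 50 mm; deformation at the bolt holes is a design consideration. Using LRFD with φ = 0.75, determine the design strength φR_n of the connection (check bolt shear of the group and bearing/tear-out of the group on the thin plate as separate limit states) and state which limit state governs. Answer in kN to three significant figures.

398 kN (bolt shear governs)

Bolt shear: A_b = π·12²/4 = 113.1 mm²; R_n = 469 × 113.1 × 10 × 1 / 1000 = 530.4 kN → 0.75 × 530.4 = 398 kN.
Bearing (1.2 l_c t F_u ≤ 2.4 d t F_u): upper limit = 2.4·12·16·410 / 1000 = 188.9 kN.
  Edge l_c = 20 − 14/2 = 13 → r_n = 102.3 kN; interior l_c = 50 − 14 = 36 → r_n = 188.9 kN.
  R_n,bearing = 2·102.3 + 8·188.9 = 1716 kN → 0.75 × 1716 = 1290 kN.
Bolt shear governs: 398 kN.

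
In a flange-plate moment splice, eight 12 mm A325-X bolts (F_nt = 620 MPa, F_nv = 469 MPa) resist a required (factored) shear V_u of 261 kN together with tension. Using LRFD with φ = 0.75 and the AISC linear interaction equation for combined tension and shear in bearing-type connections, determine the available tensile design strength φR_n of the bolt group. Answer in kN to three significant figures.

202 kN

A_b = π·12²/4 = 113.1 mm²; f_rv = 261 × 1000 / (8 × 113.1) = 288.5 MPa.
F'_nt = 1.3 F_nt − (F_nt / φF_nv) f_rv = 1.3·620 − (620/(0.75·469))·288.5 = 297.5 MPa, capped at F_nt → F'_nt = 297.5 MPa.
R_n = F'_nt · A_b · n = 297.5 × 113.1 × 8 / 1000 = 269.2 kN.
Design strength φR_n = 0.75 × 269.2 = 202 kN.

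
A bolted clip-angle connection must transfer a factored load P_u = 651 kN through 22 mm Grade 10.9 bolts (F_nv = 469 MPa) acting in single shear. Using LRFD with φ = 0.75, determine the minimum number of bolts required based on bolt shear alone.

5 bolts

A_b = π·22²/4 = 380.1 mm².
Per-bolt design strength φR_n = 0.75 × 469 × 380.1 × 1 / 1000 = 133.7 kN.
n ≥ 651 / 133.7 = 4.869 → use 5 bolts.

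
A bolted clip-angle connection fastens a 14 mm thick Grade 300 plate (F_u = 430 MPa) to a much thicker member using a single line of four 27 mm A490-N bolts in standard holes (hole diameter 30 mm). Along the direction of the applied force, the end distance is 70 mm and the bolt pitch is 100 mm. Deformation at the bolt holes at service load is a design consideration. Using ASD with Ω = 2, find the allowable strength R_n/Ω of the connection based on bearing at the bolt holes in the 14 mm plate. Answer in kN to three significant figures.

780 kN

Per bolt r_n = 1.2 l_c t F_u ≤ 2.4 d t F_u; upper limit = 2.4 × 27 × 14 × 430 / 1000 = 390.1 kN.
Edge bolt: l_c = 70 − 30/2 = 55 mm → 1.2 × 55 × 14 × 430 / 1000 = 397.3 → r_n = 390.1 kN.
Interior bolts: l_c = 100 − 30 = 70 mm → 1.2 × 70 × 14 × 430 / 1000 = 505.7 → r_n = 390.1 kN.
R_n = 1 × 390.1 + 3 × 390.1 = 1560 kN.
Allowable strength R_n/Ω = 1560 / 2 = 780 kN.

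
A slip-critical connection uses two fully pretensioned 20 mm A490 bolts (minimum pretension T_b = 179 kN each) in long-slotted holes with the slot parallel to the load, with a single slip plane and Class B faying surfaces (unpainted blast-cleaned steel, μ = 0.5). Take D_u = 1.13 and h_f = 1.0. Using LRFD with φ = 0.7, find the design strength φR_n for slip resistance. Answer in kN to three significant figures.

R_n = μ · D_u · h_f · T_b · n_s · n_b = 0.5 × 1.13 × 1.0 × 179 × 1 × 2 = 202.3 kN.
Design strength φR_n = 0.7 × 202.3 = 142 kN.

142 kN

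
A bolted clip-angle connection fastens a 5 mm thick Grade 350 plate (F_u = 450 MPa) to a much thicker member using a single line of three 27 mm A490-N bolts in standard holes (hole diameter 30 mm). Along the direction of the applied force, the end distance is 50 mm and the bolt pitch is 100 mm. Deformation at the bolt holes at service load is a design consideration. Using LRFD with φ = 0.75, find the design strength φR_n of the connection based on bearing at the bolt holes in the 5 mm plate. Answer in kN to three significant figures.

Per bolt r_n = 1.2 l_c t F_u ≤ 2.4 d t F_u; upper limit = 2.4 × 27 × 5 × 450 / 1000 = 145.8 kN.
Edge bolt: l_c = 50 − 30/2 = 35 mm → 1.2 × 35 × 5 × 450 / 1000 = 94.5 → r_n = 94.5 kN.
Interior bolts: l_c = 100 − 30 = 70 mm → 1.2 × 70 × 5 × 450 / 1000 = 189 → r_n = 145.8 kN.
R_n = 1 × 94.5 + 2 × 145.8 = 386.1 kN.
Design strength φR_n = 0.75 × 386.1 = 290 kN.

290 kN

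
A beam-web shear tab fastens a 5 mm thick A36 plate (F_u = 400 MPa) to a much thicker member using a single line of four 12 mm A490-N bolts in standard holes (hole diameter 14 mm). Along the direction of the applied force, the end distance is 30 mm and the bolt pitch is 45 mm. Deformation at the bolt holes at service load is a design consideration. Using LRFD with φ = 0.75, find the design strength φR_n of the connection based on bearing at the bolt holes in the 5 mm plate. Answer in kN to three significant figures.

Per bolt r_n = 1.2 l_c t F_u ≤ 2.4 d t F_u; upper limit = 2.4 × 12 × 5 × 400 / 1000 = 57.6 kN.
Edge bolt: l_c = 30 − 14/2 = 23 mm → 1.2 × 23 × 5 × 400 / 1000 = 55.2 → r_n = 55.2 kN.
Interior bolts: l_c = 45 − 14 = 31 mm → 1.2 × 31 × 5 × 400 / 1000 = 74.4 → r_n = 57.6 kN.
R_n = 1 × 55.2 + 3 × 57.6 = 228 kN.
Design strength φR_n = 0.75 × 228 = 171 kN.

171 kN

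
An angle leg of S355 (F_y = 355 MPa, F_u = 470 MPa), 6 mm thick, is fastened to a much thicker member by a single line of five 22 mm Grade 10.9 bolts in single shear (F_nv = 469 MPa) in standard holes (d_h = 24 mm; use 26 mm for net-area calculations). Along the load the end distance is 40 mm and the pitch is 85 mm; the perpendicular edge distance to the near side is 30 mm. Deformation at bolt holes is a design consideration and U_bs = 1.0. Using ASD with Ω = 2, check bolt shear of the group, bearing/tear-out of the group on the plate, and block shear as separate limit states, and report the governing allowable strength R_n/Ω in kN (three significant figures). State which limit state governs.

246 kN (block shear governs)

Bolt shear: A_b = π·22²/4 = 380.1 mm²; R_n = 469 × 380.1 × 5 × 1 / 1000 = 891.4 kN → 891.4 / 2 = 446 kN.
Bearing: edge l_c = 28, r_n = 94.75 kN; interior l_c = 61, r_n = 148.9 kN; R_n = 94.75 + 4·148.9 = 690.3 kN → 345 kN.
Block shear: A_gv = 2280, A_nv = 1578, A_nt = 102 mm²; R_n = min(0.6F_uA_nv, 0.6F_yA_gv) + U_bs·F_u·A_nt = 492.9 kN → 246 kN.
Block shear governs: 246 kN.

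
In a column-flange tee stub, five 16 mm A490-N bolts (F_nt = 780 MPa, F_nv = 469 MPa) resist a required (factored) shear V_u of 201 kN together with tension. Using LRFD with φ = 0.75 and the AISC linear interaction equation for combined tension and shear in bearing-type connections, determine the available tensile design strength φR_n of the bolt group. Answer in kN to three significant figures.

A_b = π·16²/4 = 201.1 mm²; f_rv = 201 × 1000 / (5 × 201.1) = 199.9 MPa.
F'_nt = 1.3 F_nt − (F_nt / φF_nv) f_rv = 1.3·780 − (780/(0.75·469))·199.9 = 570.6 MPa, capped at F_nt → F'_nt = 570.6 MPa.
R_n = F'_nt · A_b · n = 570.6 × 201.1 × 5 / 1000 = 573.7 kN.
Design strength φR_n = 0.75 × 573.7 = 430 kN.

430 kN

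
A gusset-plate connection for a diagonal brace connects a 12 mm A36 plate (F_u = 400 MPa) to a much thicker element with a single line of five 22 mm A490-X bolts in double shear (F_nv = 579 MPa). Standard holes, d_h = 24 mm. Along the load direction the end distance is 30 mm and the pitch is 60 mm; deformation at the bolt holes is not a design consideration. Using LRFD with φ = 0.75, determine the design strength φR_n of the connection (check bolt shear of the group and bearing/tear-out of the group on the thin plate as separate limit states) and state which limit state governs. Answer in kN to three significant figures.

875 kN (bearing governs)

Bolt shear: A_b = π·22²/4 = 380.1 mm²; R_n = 579 × 380.1 × 5 × 2 / 1000 = 2201 kN → 0.75 × 2201 = 1650 kN.
Bearing (1.5 l_c t F_u ≤ 3.0 d t F_u): upper limit = 3.0·22·12·400 / 1000 = 316.8 kN.
  Edge l_c = 30 − 24/2 = 18 → r_n = 129.6 kN; interior l_c = 60 − 24 = 36 → r_n = 259.2 kN.
  R_n,bearing = 1·129.6 + 4·259.2 = 1166 kN → 0.75 × 1166 = 875 kN.
Bearing governs: 875 kN.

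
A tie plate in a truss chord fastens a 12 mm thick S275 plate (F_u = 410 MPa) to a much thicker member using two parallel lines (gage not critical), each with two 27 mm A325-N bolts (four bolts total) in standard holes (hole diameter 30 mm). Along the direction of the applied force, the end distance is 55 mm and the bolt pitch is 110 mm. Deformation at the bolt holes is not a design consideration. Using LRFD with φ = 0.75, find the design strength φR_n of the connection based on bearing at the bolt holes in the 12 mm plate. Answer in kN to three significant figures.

1040 kN

Per bolt r_n = 1.5 l_c t F_u ≤ 3.0 d t F_u; upper limit = 3.0 × 27 × 12 × 410 / 1000 = 398.5 kN.
Edge bolt: l_c = 55 − 30/2 = 40 mm → 1.5 × 40 × 12 × 410 / 1000 = 295.2 → r_n = 295.2 kN.
Interior bolts: l_c = 110 − 30 = 80 mm → 1.5 × 80 × 12 × 410 / 1000 = 590.4 → r_n = 398.5 kN.
R_n = 2 × 295.2 + 2 × 398.5 = 1387 kN.
Design strength φR_n = 0.75 × 1387 = 1040 kN.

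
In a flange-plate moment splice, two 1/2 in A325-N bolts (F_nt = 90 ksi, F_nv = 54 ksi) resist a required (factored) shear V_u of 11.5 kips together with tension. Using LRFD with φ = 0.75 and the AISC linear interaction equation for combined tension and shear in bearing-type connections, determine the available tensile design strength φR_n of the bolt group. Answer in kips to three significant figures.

A_b = π·0.5²/4 = 0.1963 in²; f_rv = 11.5 / (2 × 0.1963) = 29.28 ksi.
F'_nt = 1.3 F_nt − (F_nt / φF_nv) f_rv = 1.3·90 − (90/(0.75·54))·29.28 = 51.92 ksi, capped at F_nt → F'_nt = 51.92 ksi.
R_n = F'_nt · A_b · n = 51.92 × 0.1963 × 2 = 20.39 kips.
Design strength φR_n = 0.75 × 20.39 = 15.3 kips.

15.3 kips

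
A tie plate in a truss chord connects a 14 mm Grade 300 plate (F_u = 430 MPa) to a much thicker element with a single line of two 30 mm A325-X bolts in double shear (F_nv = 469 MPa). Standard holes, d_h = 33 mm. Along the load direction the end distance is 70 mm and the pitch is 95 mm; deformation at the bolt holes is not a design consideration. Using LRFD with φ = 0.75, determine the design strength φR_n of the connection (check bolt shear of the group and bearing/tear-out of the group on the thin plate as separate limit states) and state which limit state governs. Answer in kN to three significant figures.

Bolt shear: A_b = π·30²/4 = 706.9 mm²; R_n = 469 × 706.9 × 2 × 2 / 1000 = 1326 kN → 0.75 × 1326 = 995 kN.
Bearing (1.5 l_c t F_u ≤ 3.0 d t F_u): upper limit = 3.0·30·14·430 / 1000 = 541.8 kN.
  Edge l_c = 70 − 33/2 = 53.5 → r_n = 483.1 kN; interior l_c = 95 − 33 = 62 → r_n = 541.8 kN.
  R_n,bearing = 1·483.1 + 1·541.8 = 1025 kN → 0.75 × 1025 = 769 kN.
Bearing governs: 769 kN.

769 kN (bearing governs)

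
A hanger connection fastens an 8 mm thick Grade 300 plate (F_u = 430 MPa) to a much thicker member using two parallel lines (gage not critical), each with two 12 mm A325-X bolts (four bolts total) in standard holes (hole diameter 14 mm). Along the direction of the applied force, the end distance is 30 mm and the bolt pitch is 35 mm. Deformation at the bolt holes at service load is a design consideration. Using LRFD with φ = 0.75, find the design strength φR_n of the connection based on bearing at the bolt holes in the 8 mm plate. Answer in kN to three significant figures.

272 kN

Per bolt r_n = 1.2 l_c t F_u ≤ 2.4 d t F_u; upper limit = 2.4 × 12 × 8 × 430 / 1000 = 99.07 kN.
Edge bolt: l_c = 30 − 14/2 = 23 mm → 1.2 × 23 × 8 × 430 / 1000 = 94.94 → r_n = 94.94 kN.
Interior bolts: l_c = 35 − 14 = 21 mm → 1.2 × 21 × 8 × 430 / 1000 = 86.69 → r_n = 86.69 kN.
R_n = 2 × 94.94 + 2 × 86.69 = 363.3 kN.
Design strength φR_n = 0.75 × 363.3 = 272 kN.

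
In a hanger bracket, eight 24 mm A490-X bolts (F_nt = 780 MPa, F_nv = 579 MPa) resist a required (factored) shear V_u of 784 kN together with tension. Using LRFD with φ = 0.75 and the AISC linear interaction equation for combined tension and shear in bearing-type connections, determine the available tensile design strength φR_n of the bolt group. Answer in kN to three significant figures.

1700 kN

A_b = π·24²/4 = 452.4 mm²; f_rv = 784 × 1000 / (8 × 452.4) = 216.6 MPa.
F'_nt = 1.3 F_nt − (F_nt / φF_nv) f_rv = 1.3·780 − (780/(0.75·579))·216.6 = 624.9 MPa, capped at F_nt → F'_nt = 624.9 MPa.
R_n = F'_nt · A_b · n = 624.9 × 452.4 × 8 / 1000 = 2262 kN.
Design strength φR_n = 0.75 × 2262 = 1700 kN.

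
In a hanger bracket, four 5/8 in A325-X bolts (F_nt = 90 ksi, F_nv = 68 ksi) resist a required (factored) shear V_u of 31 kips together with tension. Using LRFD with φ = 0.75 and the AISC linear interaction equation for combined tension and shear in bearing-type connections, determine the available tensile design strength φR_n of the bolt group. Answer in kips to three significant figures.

A_b = π·0.625²/4 = 0.3068 in²; f_rv = 31 / (4 × 0.3068) = 25.26 ksi.
F'_nt = 1.3 F_nt − (F_nt / φF_nv) f_rv = 1.3·90 − (90/(0.75·68))·25.26 = 72.42 ksi, capped at F_nt → F'_nt = 72.42 ksi.
R_n = F'_nt · A_b · n = 72.42 × 0.3068 × 4 = 88.87 kips.
Design strength φR_n = 0.75 × 88.87 = 66.7 kips.

66.7 kips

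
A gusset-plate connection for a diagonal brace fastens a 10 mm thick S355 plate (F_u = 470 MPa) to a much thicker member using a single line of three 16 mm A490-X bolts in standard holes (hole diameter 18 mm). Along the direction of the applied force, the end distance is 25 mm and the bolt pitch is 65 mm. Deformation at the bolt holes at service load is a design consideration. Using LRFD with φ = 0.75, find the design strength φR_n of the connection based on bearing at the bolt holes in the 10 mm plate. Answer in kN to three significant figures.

338 kN

Per bolt r_n = 1.2 l_c t F_u ≤ 2.4 d t F_u; upper limit = 2.4 × 16 × 10 × 470 / 1000 = 180.5 kN.
Edge bolt: l_c = 25 − 18/2 = 16 mm → 1.2 × 16 × 10 × 470 / 1000 = 90.24 → r_n = 90.24 kN.
Interior bolts: l_c = 65 − 18 = 47 mm → 1.2 × 47 × 10 × 470 / 1000 = 265.1 → r_n = 180.5 kN.
R_n = 1 × 90.24 + 2 × 180.5 = 451.2 kN.
Design strength φR_n = 0.75 × 451.2 = 338 kN.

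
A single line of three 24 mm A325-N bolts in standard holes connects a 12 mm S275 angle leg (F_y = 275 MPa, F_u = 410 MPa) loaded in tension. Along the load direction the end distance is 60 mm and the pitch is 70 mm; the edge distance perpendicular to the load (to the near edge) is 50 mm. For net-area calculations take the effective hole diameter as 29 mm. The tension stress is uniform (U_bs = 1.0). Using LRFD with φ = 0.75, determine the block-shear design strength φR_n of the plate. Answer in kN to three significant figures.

Shear plane L_v = 60 + 2·70 = 200 mm; A_gv = 200 × 12 = 2400 mm².
A_nv = (200 − 2.5·29) × 12 = 1530 mm².
A_nt = (50 − 0.5·29) × 12 = 426 mm².
0.6 F_u A_nv = 376.4 kN; 0.6 F_y A_gv = 396 kN → shear rupture governs the shear term.
R_n = 376.4 + 1.0 × 410 × 426 / 1000 = 551 kN.
Design strength φR_n = 0.75 × 551 = 413 kN.

413 kN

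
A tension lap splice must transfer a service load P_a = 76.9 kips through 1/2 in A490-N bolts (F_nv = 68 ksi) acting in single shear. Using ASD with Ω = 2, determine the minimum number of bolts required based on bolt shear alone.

A_b = π·0.5²/4 = 0.1963 in².
Per-bolt allowable strength R_n/Ω = 68 × 0.1963 × 1 / 2 = 6.676 kips.
n ≥ 76.9 / 6.676 = 11.52 → use 12 bolts.

12 bolts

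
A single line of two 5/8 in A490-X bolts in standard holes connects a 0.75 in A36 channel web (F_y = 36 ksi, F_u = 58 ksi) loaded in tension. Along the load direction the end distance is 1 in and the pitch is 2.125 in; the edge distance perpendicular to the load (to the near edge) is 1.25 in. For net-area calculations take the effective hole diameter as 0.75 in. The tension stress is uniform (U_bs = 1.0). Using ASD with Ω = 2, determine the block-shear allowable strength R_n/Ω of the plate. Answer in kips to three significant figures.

Shear plane L_v = 1 + 1·2.125 = 3.125 in; A_gv = 3.125 × 0.75 = 2.344 in².
A_nv = (3.125 − 1.5·0.75) × 0.75 = 1.5 in².
A_nt = (1.25 − 0.5·0.75) × 0.75 = 0.6562 in².
0.6 F_u A_nv = 52.2 kips; 0.6 F_y A_gv = 50.62 kips → shear yielding governs the shear term.
R_n = 50.62 + 1.0 × 58 × 0.6562 = 88.69 kips.
Allowable strength R_n/Ω = 88.69 / 2 = 44.3 kips.

44.3 kips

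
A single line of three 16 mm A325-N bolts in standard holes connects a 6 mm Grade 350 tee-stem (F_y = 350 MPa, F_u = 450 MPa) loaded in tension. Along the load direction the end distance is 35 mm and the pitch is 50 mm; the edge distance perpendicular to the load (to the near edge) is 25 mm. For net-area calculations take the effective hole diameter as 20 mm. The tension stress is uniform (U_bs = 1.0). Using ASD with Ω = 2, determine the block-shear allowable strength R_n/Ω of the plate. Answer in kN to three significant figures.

89.1 kN

Shear plane L_v = 35 + 2·50 = 135 mm; A_gv = 135 × 6 = 810 mm².
A_nv = (135 − 2.5·20) × 6 = 510 mm².
A_nt = (25 − 0.5·20) × 6 = 90 mm².
0.6 F_u A_nv = 137.7 kN; 0.6 F_y A_gv = 170.1 kN → shear rupture governs the shear term.
R_n = 137.7 + 1.0 × 450 × 90 / 1000 = 178.2 kN.
Allowable strength R_n/Ω = 178.2 / 2 = 89.1 kN.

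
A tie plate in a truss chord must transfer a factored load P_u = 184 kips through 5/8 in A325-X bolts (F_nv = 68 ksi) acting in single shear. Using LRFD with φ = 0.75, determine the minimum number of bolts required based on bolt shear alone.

12 bolts

A_b = π·0.625²/4 = 0.3068 in².
Per-bolt design strength φR_n = 0.75 × 68 × 0.3068 × 1 = 15.65 kips.
n ≥ 184 / 15.65 = 11.76 → use 12 bolts.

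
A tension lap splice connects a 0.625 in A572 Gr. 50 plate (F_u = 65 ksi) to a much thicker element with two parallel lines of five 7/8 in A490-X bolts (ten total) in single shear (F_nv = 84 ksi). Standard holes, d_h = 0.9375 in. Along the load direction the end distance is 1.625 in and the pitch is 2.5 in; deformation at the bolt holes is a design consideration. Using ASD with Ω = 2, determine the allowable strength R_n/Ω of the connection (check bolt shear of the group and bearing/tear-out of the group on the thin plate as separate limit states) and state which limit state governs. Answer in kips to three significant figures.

253 kips (bolt shear governs)

Bolt shear: A_b = π·0.875²/4 = 0.6013 in²; R_n = 84 × 0.6013 × 10 × 1 = 505.1 kips → 505.1 / 2 = 253 kips.
Bearing (1.2 l_c t F_u ≤ 2.4 d t F_u): upper limit = 2.4·0.875·0.625·65 = 85.31 kips.
  Edge l_c = 1.625 − 0.9375/2 = 1.156 → r_n = 56.37 kips; interior l_c = 2.5 − 0.9375 = 1.562 → r_n = 76.17 kips.
  R_n,bearing = 2·56.37 + 8·76.17 = 722.1 kips → 722.1 / 2 = 361 kips.
Bolt shear governs: 253 kips.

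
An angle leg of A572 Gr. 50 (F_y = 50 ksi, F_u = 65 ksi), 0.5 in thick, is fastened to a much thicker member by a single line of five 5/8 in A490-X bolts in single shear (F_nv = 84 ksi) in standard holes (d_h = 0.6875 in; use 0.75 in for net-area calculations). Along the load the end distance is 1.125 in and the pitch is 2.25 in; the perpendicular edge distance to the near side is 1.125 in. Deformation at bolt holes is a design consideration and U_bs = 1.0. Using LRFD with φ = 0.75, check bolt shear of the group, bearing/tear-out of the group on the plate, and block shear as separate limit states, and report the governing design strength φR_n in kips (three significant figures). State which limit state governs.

Bolt shear: A_b = π·0.625²/4 = 0.3068 in²; R_n = 84 × 0.3068 × 5 × 1 = 128.9 kips → 0.75 × 128.9 = 96.6 kips.
Bearing: edge l_c = 0.7812, r_n = 30.47 kips; interior l_c = 1.562, r_n = 48.75 kips; R_n = 30.47 + 4·48.75 = 225.5 kips → 169 kips.
Block shear: A_gv = 5.062, A_nv = 3.375, A_nt = 0.375 in²; R_n = min(0.6F_uA_nv, 0.6F_yA_gv) + U_bs·F_u·A_nt = 156 kips → 117 kips.
Bolt shear governs: 96.6 kips.

96.6 kips (bolt shear governs)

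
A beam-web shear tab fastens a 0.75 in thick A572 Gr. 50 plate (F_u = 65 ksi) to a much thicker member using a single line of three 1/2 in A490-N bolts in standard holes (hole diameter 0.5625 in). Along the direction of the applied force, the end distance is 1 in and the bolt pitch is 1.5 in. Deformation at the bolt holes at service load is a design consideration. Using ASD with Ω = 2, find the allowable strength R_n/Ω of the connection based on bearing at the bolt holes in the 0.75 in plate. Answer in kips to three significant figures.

Per bolt r_n = 1.2 l_c t F_u ≤ 2.4 d t F_u; upper limit = 2.4 × 0.5 × 0.75 × 65 = 58.5 kips.
Edge bolt: l_c = 1 − 0.5625/2 = 0.7188 in → 1.2 × 0.7188 × 0.75 × 65 = 42.05 → r_n = 42.05 kips.
Interior bolts: l_c = 1.5 − 0.5625 = 0.9375 in → 1.2 × 0.9375 × 0.75 × 65 = 54.84 → r_n = 54.84 kips.
R_n = 1 × 42.05 + 2 × 54.84 = 151.7 kips.
Allowable strength R_n/Ω = 151.7 / 2 = 75.9 kips.

75.9 kips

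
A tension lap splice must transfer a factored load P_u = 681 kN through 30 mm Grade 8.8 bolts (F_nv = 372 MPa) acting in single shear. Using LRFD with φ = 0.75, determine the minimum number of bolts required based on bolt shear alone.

A_b = π·30²/4 = 706.9 mm².
Per-bolt design strength φR_n = 0.75 × 372 × 706.9 × 1 / 1000 = 197.2 kN.
n ≥ 681 / 197.2 = 3.453 → use 4 bolts.

4 bolts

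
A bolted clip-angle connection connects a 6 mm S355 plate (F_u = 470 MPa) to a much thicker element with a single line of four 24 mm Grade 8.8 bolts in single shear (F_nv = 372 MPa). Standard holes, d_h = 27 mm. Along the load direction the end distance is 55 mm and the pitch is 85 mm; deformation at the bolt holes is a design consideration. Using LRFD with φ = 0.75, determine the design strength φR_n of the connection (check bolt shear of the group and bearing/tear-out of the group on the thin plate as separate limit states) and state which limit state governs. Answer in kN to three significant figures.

Bolt shear: A_b = π·24²/4 = 452.4 mm²; R_n = 372 × 452.4 × 4 × 1 / 1000 = 673.2 kN → 0.75 × 673.2 = 505 kN.
Bearing (1.2 l_c t F_u ≤ 2.4 d t F_u): upper limit = 2.4·24·6·470 / 1000 = 162.4 kN.
  Edge l_c = 55 − 27/2 = 41.5 → r_n = 140.4 kN; interior l_c = 85 − 27 = 58 → r_n = 162.4 kN.
  R_n,bearing = 1·140.4 + 3·162.4 = 627.7 kN → 0.75 × 627.7 = 471 kN.
Bearing governs: 471 kN.

471 kN (bearing governs)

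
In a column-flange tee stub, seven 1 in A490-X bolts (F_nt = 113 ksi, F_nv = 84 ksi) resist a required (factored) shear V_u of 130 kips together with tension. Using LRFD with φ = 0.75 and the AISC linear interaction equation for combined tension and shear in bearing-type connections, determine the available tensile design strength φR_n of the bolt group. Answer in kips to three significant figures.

431 kips

A_b = π·1²/4 = 0.7854 in²; f_rv = 130 / (7 × 0.7854) = 23.65 ksi.
F'_nt = 1.3 F_nt − (F_nt / φF_nv) f_rv = 1.3·113 − (113/(0.75·84))·23.65 = 104.5 ksi, capped at F_nt → F'_nt = 104.5 ksi.
R_n = F'_nt · A_b · n = 104.5 × 0.7854 × 7 = 574.5 kips.
Design strength φR_n = 0.75 × 574.5 = 431 kips.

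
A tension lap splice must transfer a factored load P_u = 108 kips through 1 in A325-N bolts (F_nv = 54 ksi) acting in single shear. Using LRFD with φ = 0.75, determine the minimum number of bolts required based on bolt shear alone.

A_b = π·1²/4 = 0.7854 in².
Per-bolt design strength φR_n = 0.75 × 54 × 0.7854 × 1 = 31.81 kips.
n ≥ 108 / 31.81 = 3.395 → use 4 bolts.

4 bolts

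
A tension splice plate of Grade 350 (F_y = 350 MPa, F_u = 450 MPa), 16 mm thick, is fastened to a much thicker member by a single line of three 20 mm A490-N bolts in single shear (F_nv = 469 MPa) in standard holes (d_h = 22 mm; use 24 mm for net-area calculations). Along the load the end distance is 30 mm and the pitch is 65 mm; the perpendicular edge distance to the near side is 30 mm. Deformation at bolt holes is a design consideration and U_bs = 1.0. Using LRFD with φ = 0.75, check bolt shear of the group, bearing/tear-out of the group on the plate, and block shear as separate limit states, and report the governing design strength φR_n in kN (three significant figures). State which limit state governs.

Bolt shear: A_b = π·20²/4 = 314.2 mm²; R_n = 469 × 314.2 × 3 × 1 / 1000 = 442 kN → 0.75 × 442 = 332 kN.
Bearing: edge l_c = 19, r_n = 164.2 kN; interior l_c = 43, r_n = 345.6 kN; R_n = 164.2 + 2·345.6 = 855.4 kN → 642 kN.
Block shear: A_gv = 2560, A_nv = 1600, A_nt = 288 mm²; R_n = min(0.6F_uA_nv, 0.6F_yA_gv) + U_bs·F_u·A_nt = 561.6 kN → 421 kN.
Bolt shear governs: 332 kN.

332 kN (bolt shear governs)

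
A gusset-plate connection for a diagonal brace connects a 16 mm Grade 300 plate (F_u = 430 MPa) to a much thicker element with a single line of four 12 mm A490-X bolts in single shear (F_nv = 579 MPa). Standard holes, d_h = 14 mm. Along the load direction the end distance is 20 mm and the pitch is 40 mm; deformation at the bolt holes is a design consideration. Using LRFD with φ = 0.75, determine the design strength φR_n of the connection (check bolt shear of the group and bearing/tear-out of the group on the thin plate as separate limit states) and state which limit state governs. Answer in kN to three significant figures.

196 kN (bolt shear governs)

Bolt shear: A_b = π·12²/4 = 113.1 mm²; R_n = 579 × 113.1 × 4 × 1 / 1000 = 261.9 kN → 0.75 × 261.9 = 196 kN.
Bearing (1.2 l_c t F_u ≤ 2.4 d t F_u): upper limit = 2.4·12·16·430 / 1000 = 198.1 kN.
  Edge l_c = 20 − 14/2 = 13 → r_n = 107.3 kN; interior l_c = 40 − 14 = 26 → r_n = 198.1 kN.
  R_n,bearing = 1·107.3 + 3·198.1 = 701.8 kN → 0.75 × 701.8 = 526 kN.
Bolt shear governs: 196 kN.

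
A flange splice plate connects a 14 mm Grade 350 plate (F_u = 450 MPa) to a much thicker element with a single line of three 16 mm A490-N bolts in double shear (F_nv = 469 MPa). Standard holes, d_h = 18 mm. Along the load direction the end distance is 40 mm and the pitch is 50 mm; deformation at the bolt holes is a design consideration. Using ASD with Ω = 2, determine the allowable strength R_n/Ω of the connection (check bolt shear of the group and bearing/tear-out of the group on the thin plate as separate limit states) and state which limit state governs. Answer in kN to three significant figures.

Bolt shear: A_b = π·16²/4 = 201.1 mm²; R_n = 469 × 201.1 × 3 × 2 / 1000 = 565.8 kN → 565.8 / 2 = 283 kN.
Bearing (1.2 l_c t F_u ≤ 2.4 d t F_u): upper limit = 2.4·16·14·450 / 1000 = 241.9 kN.
  Edge l_c = 40 − 18/2 = 31 → r_n = 234.4 kN; interior l_c = 50 − 18 = 32 → r_n = 241.9 kN.
  R_n,bearing = 1·234.4 + 2·241.9 = 718.2 kN → 718.2 / 2 = 359 kN.
Bolt shear governs: 283 kN.

283 kN (bolt shear governs)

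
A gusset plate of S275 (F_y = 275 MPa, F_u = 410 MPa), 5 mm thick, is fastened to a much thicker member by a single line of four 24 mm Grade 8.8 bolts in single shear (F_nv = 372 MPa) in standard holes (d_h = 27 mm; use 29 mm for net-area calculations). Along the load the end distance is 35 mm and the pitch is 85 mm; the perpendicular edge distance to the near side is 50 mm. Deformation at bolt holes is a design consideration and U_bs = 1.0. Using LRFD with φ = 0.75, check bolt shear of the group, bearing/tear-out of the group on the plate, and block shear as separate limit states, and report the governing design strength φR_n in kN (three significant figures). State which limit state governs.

Bolt shear: A_b = π·24²/4 = 452.4 mm²; R_n = 372 × 452.4 × 4 × 1 / 1000 = 673.2 kN → 0.75 × 673.2 = 505 kN.
Bearing: edge l_c = 21.5, r_n = 52.89 kN; interior l_c = 58, r_n = 118.1 kN; R_n = 52.89 + 3·118.1 = 407.1 kN → 305 kN.
Block shear: A_gv = 1450, A_nv = 942.5, A_nt = 177.5 mm²; R_n = min(0.6F_uA_nv, 0.6F_yA_gv) + U_bs·F_u·A_nt = 304.6 kN → 228 kN.
Block shear governs: 228 kN.

228 kN (block shear governs)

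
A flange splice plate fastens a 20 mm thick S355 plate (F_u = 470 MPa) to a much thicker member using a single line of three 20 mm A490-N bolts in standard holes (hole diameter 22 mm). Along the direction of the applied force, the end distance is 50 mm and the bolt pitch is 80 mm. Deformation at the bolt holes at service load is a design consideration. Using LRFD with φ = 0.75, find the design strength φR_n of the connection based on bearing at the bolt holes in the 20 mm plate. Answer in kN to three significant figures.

Per bolt r_n = 1.2 l_c t F_u ≤ 2.4 d t F_u; upper limit = 2.4 × 20 × 20 × 470 / 1000 = 451.2 kN.
Edge bolt: l_c = 50 − 22/2 = 39 mm → 1.2 × 39 × 20 × 470 / 1000 = 439.9 → r_n = 439.9 kN.
Interior bolts: l_c = 80 − 22 = 58 mm → 1.2 × 58 × 20 × 470 / 1000 = 654.2 → r_n = 451.2 kN.
R_n = 1 × 439.9 + 2 × 451.2 = 1342 kN.
Design strength φR_n = 0.75 × 1342 = 1010 kN.

1010 kN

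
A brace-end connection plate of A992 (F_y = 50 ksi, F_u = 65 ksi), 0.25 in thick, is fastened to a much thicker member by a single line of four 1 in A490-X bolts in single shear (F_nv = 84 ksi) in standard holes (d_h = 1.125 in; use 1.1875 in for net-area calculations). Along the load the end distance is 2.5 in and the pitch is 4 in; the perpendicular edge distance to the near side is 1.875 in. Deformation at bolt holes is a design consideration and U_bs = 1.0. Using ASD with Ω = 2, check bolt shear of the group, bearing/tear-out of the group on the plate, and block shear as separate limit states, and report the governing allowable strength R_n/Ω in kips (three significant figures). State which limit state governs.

60.8 kips (block shear governs)

Bolt shear: A_b = π·1²/4 = 0.7854 in²; R_n = 84 × 0.7854 × 4 × 1 = 263.9 kips → 263.9 / 2 = 132 kips.
Bearing: edge l_c = 1.938, r_n = 37.78 kips; interior l_c = 2.875, r_n = 39 kips; R_n = 37.78 + 3·39 = 154.8 kips → 77.4 kips.
Block shear: A_gv = 3.625, A_nv = 2.586, A_nt = 0.3203 in²; R_n = min(0.6F_uA_nv, 0.6F_yA_gv) + U_bs·F_u·A_nt = 121.7 kips → 60.8 kips.
Block shear governs: 60.8 kips.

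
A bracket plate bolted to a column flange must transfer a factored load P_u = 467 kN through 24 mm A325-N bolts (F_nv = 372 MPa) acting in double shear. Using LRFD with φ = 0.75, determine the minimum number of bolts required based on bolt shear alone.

2 bolts

A_b = π·24²/4 = 452.4 mm².
Per-bolt design strength φR_n = 0.75 × 372 × 452.4 × 2 / 1000 = 252.4 kN.
n ≥ 467 / 252.4 = 1.85 → use 2 bolts.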